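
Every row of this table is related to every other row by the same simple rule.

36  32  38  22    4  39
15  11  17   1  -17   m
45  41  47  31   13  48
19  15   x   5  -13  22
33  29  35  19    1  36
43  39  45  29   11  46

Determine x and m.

The difference between any two rows is the same in every column — this is an addition table with the headers hidden.
Row 4 minus row 1 is 15 − 32 = -17, so its entry in column 3 is 38 + (-17) = 21.
Row 2 minus row 1 is 11 − 32 = -21, so its entry in column 6 is 39 + (-21) = 18.

x = 21, m = 18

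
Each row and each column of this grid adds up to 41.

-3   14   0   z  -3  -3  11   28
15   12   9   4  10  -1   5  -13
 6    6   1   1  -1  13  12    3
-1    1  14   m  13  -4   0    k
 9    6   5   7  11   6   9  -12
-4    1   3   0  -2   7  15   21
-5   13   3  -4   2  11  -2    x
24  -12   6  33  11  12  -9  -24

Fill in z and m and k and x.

Row 1 has -3 + 14 + 0 − 3 − 3 + 11 + 28 = 44; the blank must be 41 − 44 = -3.
Row 7 has -5 + 13 + 3 − 4 + 2 + 11 − 2 = 18; the blank must be 41 − 18 = 23.
Column 8 has 28 − 13 + 3 − 12 + 21 + 23 − 24 = 26; the blank must be 41 − 26 = 15.
Row 4 has -1 + 1 + 14 + 13 − 4 + 0 + 15 = 38; the blank must be 41 − 38 = 3.

z = -3, m = 3, k = 15, x = 23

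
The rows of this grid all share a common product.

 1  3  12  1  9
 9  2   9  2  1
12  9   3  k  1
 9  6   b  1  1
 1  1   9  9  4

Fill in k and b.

Rows 1 and 5 each multiply to 324, so every row has product 324.
Row 3: 12×9×3×1 = 324, so the missing entry is 324 ÷ 324 = 1.
Row 4: 9×6×1×1 = 54, so the missing entry is 324 ÷ 54 = 6.

k = 1, b = 6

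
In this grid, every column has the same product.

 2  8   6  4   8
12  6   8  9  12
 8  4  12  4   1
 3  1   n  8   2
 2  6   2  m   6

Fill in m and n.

Columns 1 and 2 each multiply to 1152, so every column has product 1152.
Column 4: 4×9×4×8 = 1152, so the missing entry is 1152 ÷ 1152 = 1.
Column 3: 6×8×12×2 = 1152, so the missing entry is 1152 ÷ 1152 = 1.

m = 1, n = 1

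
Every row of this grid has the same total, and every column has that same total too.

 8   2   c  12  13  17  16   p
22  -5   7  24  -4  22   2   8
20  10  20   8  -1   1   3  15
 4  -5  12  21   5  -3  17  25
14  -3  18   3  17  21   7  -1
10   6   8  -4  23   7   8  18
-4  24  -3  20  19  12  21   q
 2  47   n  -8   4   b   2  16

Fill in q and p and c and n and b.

q = -13, p = 8, c = 0, n = 14, b = -1

Rows 2 and 3 both sum to 76, so that's the common total.
The known cells in row 7 total 89, leaving 76 − 89 = -13 for the blank.
The known cells in column 8 total 68, leaving 76 − 68 = 8 for the blank.
The known cells in row 1 total 76, leaving 76 − 76 = 0 for the blank.
The known cells in column 3 total 62, leaving 76 − 62 = 14 for the blank.
The known cells in row 8 total 77, leaving 76 − 77 = -1 for the blank.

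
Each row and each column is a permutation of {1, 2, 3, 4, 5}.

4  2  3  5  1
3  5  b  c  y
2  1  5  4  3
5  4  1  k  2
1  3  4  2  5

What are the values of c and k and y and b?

c = 1, k = 3, y = 4, b = 2

For row 2, column 3: column 3 already has {1, 3, 4, 5}; that leaves 2.
At (row 4, col 4): row 4 already has {1, 2, 4, 5}, so the value is 3.
Cell (2,4): column 4 already has {2, 3, 4, 5} → 1.
Cell (2,5): row 2 already has {1, 2, 3, 5} → 4.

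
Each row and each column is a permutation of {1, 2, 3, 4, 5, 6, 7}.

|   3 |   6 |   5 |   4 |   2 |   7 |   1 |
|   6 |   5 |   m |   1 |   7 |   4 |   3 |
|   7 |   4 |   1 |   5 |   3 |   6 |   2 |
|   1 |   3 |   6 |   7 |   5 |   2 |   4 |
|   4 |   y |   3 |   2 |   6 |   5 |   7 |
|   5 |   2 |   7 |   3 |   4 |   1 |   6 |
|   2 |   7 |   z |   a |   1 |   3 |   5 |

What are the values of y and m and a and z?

y = 1, m = 2, a = 6, z = 4

At (row 2, col 3): row 2 already has {1, 3, 4, 5, 6, 7}, so the value is 2.
Cell (7,3): column 3 already has {1, 2, 3, 5, 6, 7} → 4.
For row 5, column 2: row 5 already has {2, 3, 4, 5, 6, 7}; that leaves 1.
Cell (7,4): row 7 already has {1, 2, 3, 4, 5, 7} → 6.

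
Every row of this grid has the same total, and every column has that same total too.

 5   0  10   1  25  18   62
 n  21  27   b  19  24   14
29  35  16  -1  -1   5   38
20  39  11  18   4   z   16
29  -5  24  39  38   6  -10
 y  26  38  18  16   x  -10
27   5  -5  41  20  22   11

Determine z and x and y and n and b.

z = 13, x = 33, y = 0, n = 11, b = 5

Rows 1 and 3 both sum to 121, so that's the common total.
Column 4 has 1 − 1 + 18 + 39 + 18 + 41 = 116; the blank must be 121 − 116 = 5.
Row 2 has 21 + 27 + 5 + 19 + 24 + 14 = 110; the blank must be 121 − 110 = 11.
Column 1 has 5 + 11 + 29 + 20 + 29 + 27 = 121; the blank must be 121 − 121 = 0.
Row 6 has 0 + 26 + 38 + 18 + 16 − 10 = 88; the blank must be 121 − 88 = 33.
Row 4 has 20 + 39 + 11 + 18 + 4 + 16 = 108; the blank must be 121 − 108 = 13.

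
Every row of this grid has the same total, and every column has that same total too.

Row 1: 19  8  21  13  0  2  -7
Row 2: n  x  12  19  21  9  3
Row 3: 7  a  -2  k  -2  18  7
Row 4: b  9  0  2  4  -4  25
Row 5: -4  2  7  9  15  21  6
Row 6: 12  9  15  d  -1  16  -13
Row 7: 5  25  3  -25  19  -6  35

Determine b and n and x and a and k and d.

Rows 1 and 5 both sum to 56, so that's the common total.
The known cells in row 6 total 38, leaving 56 − 38 = 18 for the blank.
The known cells in row 4 total 36, leaving 56 − 36 = 20 for the blank.
The known cells in column 4 total 36, leaving 56 − 36 = 20 for the blank.
The known cells in row 3 total 48, leaving 56 − 48 = 8 for the blank.
The known cells in column 2 total 61, leaving 56 − 61 = -5 for the blank.
The known cells in row 2 total 59, leaving 56 − 59 = -3 for the blank.

b = 20, n = -3, x = -5, a = 8, k = 20, d = 18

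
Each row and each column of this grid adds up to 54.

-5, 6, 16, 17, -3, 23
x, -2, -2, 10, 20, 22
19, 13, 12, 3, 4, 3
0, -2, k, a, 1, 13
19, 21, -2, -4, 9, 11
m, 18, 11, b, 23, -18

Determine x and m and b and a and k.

Row 2 has -2 − 2 + 10 + 20 + 22 = 48; the blank must be 54 − 48 = 6.
Column 1 has -5 + 6 + 19 + 0 + 19 = 39; the blank must be 54 − 39 = 15.
Row 6 has 15 + 18 + 11 + 23 − 18 = 49; the blank must be 54 − 49 = 5.
Column 4 has 17 + 10 + 3 − 4 + 5 = 31; the blank must be 54 − 31 = 23.
Row 4 has 0 − 2 + 23 + 1 + 13 = 35; the blank must be 54 − 35 = 19.

x = 6, m = 15, b = 5, a = 23, k = 19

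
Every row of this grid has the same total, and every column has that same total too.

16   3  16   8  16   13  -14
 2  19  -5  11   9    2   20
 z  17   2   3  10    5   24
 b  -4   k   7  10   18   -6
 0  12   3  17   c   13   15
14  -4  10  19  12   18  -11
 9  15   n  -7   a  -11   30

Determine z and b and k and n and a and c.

z = -3, b = 20, k = 13, n = 19, a = 3, c = -2

Rows 1 and 2 both sum to 58, so that's the common total.
Row 5 has 0 + 12 + 3 + 17 + 13 + 15 = 60; the blank must be 58 − 60 = -2.
Row 3 has 17 + 2 + 3 + 10 + 5 + 24 = 61; the blank must be 58 − 61 = -3.
Column 5 has 16 + 9 + 10 + 10 − 2 + 12 = 55; the blank must be 58 − 55 = 3.
Row 7 has 9 + 15 − 7 + 3 − 11 + 30 = 39; the blank must be 58 − 39 = 19.
Column 1 has 16 + 2 − 3 + 0 + 14 + 9 = 38; the blank must be 58 − 38 = 20.
Row 4 has 20 − 4 + 7 + 10 + 18 − 6 = 45; the blank must be 58 − 45 = 13.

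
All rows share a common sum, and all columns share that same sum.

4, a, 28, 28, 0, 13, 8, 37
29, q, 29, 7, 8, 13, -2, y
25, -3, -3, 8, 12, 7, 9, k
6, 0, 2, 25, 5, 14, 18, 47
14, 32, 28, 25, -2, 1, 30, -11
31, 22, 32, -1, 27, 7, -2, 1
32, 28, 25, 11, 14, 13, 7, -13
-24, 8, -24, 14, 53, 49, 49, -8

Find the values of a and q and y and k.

a = -1, q = 31, y = 2, k = 62

Rows 4 and 5 both sum to 117, so that's the common total.
Row 1: 4 + 28 + 28 + 0 + 13 + 8 + 37 = 118, so its missing entry is 117 − 118 = -1.
Column 2: -1 − 3 + 0 + 32 + 22 + 28 + 8 = 86, so its missing entry is 117 − 86 = 31.
Row 3: 25 − 3 − 3 + 8 + 12 + 7 + 9 = 55, so its missing entry is 117 − 55 = 62.
Row 2: 29 + 31 + 29 + 7 + 8 + 13 − 2 = 115, so its missing entry is 117 − 115 = 2.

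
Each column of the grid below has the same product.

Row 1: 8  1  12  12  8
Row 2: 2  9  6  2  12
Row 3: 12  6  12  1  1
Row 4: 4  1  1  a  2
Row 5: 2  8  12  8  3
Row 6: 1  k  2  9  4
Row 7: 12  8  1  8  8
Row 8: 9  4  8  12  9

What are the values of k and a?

k = 12, a = 1

Columns 1 and 3 each multiply to 165888, so every column has product 165888.
Column 2: 1×9×6×1×8×8×4 = 13824, so the missing entry is 165888 ÷ 13824 = 12.
Column 4: 12×2×1×8×9×8×12 = 165888, so the missing entry is 165888 ÷ 165888 = 1.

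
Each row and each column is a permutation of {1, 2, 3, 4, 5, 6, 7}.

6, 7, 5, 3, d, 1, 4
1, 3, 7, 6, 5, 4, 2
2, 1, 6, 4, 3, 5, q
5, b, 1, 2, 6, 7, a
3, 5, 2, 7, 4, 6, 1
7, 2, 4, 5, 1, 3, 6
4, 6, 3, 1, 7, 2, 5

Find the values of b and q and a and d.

Cell (4,2): column 2 already has {1, 2, 3, 5, 6, 7} → 4.
For row 3, column 7: row 3 already has {1, 2, 3, 4, 5, 6}; that leaves 7.
At (row 1, col 5): row 1 already has {1, 3, 4, 5, 6, 7}, so the value is 2.
At (row 4, col 7): row 4 already has {1, 2, 4, 5, 6, 7}, so the value is 3.

b = 4, q = 7, a = 3, d = 2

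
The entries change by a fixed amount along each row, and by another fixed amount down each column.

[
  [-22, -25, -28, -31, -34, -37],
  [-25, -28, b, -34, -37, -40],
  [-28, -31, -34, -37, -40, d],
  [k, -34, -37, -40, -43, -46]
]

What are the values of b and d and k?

Along each row the entries change by -3 per step; down each column they change by -3.
Row 2: from -25 at column 1, stepping by -3 to column 3 gives -31.
Row 3: from -28 at column 1, stepping by -3 to column 6 gives -43.
Row 4: from -34 at column 2, stepping by -3 to column 1 gives -31.

b = -31, d = -43, k = -31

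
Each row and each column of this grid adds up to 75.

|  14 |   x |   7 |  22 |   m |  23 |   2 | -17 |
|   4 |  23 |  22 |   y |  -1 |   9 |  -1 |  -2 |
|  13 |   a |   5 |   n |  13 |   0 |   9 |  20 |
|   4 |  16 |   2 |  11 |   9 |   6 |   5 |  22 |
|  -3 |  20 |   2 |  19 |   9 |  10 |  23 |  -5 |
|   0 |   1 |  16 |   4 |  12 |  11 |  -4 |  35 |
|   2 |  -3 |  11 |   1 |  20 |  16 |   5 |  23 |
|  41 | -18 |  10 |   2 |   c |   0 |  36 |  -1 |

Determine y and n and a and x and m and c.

y = 21, n = -5, a = 20, x = 16, m = 8, c = 5

The known cells in row 8 total 70, leaving 75 − 70 = 5 for the blank.
The known cells in column 5 total 67, leaving 75 − 67 = 8 for the blank.
The known cells in row 1 total 59, leaving 75 − 59 = 16 for the blank.
The known cells in column 2 total 55, leaving 75 − 55 = 20 for the blank.
The known cells in row 3 total 80, leaving 75 − 80 = -5 for the blank.
The known cells in row 2 total 54, leaving 75 − 54 = 21 for the blank.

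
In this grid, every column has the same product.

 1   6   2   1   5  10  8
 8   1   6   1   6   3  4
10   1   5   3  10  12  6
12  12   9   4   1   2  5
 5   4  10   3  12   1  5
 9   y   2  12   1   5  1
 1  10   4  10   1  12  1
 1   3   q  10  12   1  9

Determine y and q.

Columns 4 and 7 each multiply to 43200, so every column has product 43200.
Column 2: 6×1×1×12×4×10×3 = 8640, so the missing entry is 43200 ÷ 8640 = 5.
Column 3: 2×6×5×9×10×2×4 = 43200, so the missing entry is 43200 ÷ 43200 = 1.

y = 5, q = 1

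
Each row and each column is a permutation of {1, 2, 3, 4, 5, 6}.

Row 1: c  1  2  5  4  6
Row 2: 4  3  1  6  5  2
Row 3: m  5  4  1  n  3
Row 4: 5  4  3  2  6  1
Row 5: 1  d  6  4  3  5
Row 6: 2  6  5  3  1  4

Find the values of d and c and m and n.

d = 2, c = 3, m = 6, n = 2

At (row 3, col 5): column 5 already has {1, 3, 4, 5, 6}, so the value is 2.
For row 3, column 1: row 3 already has {1, 2, 3, 4, 5}; that leaves 6.
For row 5, column 2: row 5 already has {1, 3, 4, 5, 6}; that leaves 2.
At (row 1, col 1): row 1 already has {1, 2, 4, 5, 6}, so the value is 3.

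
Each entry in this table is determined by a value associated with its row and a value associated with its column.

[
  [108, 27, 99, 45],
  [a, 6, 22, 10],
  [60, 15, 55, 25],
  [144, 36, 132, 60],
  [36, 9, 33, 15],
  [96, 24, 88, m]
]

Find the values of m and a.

Each row is a constant multiple of every other row — this is a multiplication table with the headers hidden.
Row 6 is 24/27 = 8/9 times row 1, so its entry in column 4 is 45 × 8/9 = 40.
Row 2 is 6/27 = 2/9 times row 1, so its entry in column 1 is 108 × 2/9 = 24.

m = 40, a = 24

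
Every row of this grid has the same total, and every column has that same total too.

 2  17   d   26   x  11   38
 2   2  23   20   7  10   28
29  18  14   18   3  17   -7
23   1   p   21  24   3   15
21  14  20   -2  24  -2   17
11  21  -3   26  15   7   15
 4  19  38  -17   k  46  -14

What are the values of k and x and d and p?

k = 16, x = 3, d = -5, p = 5

Rows 2 and 3 both sum to 92, so that's the common total.
Row 7: 4 + 19 + 38 − 17 + 46 − 14 = 76, so its missing entry is 92 − 76 = 16.
Column 5: 7 + 3 + 24 + 24 + 15 + 16 = 89, so its missing entry is 92 − 89 = 3.
Row 1: 2 + 17 + 26 + 3 + 11 + 38 = 97, so its missing entry is 92 − 97 = -5.
Row 4: 23 + 1 + 21 + 24 + 3 + 15 = 87, so its missing entry is 92 − 87 = 5.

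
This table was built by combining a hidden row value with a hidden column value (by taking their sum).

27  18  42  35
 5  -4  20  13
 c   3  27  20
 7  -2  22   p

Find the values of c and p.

c = 12, p = 15

The difference between any two rows is the same in every column — this is an addition table with the headers hidden.
Row 3 minus row 1 is 27 − 42 = -15, so its entry in column 1 is 27 + (-15) = 12.
Row 4 minus row 1 is 22 − 42 = -20, so its entry in column 4 is 35 + (-20) = 15.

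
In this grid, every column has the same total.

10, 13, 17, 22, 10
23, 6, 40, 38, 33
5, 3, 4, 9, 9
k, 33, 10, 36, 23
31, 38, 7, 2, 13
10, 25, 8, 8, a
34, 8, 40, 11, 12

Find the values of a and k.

The complete columns each total 126.
Column 5 is missing 126 − 100 = 26 (since 10 + 33 + 9 + 23 + 13 + 12 = 100).
Column 1 is missing 126 − 113 = 13 (since 10 + 23 + 5 + 31 + 10 + 34 = 113).

a = 26, k = 13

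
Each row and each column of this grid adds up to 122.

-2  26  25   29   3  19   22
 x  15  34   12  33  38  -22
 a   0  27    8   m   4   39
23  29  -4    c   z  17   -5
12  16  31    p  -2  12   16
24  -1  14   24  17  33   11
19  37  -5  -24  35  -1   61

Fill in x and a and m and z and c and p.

x = 12, a = 34, m = 10, z = 26, c = 36, p = 37

Row 5: 12 + 16 + 31 − 2 + 12 + 16 = 85, so its missing entry is 122 − 85 = 37.
Column 4: 29 + 12 + 8 + 37 + 24 − 24 = 86, so its missing entry is 122 − 86 = 36.
Row 4: 23 + 29 − 4 + 36 + 17 − 5 = 96, so its missing entry is 122 − 96 = 26.
Column 5: 3 + 33 + 26 − 2 + 17 + 35 = 112, so its missing entry is 122 − 112 = 10.
Row 3: 0 + 27 + 8 + 10 + 4 + 39 = 88, so its missing entry is 122 − 88 = 34.
Row 2: 15 + 34 + 12 + 33 + 38 − 22 = 110, so its missing entry is 122 − 110 = 12.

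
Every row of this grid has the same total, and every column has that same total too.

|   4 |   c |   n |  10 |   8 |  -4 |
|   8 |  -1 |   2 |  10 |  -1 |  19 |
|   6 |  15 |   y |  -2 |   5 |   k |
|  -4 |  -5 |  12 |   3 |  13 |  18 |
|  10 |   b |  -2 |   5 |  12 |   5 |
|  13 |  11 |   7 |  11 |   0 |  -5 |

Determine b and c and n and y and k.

b = 7, c = 10, n = 9, y = 9, k = 4

Rows 2 and 4 both sum to 37, so that's the common total.
The known cells in column 6 total 33, leaving 37 − 33 = 4 for the blank.
The known cells in row 3 total 28, leaving 37 − 28 = 9 for the blank.
The known cells in column 3 total 28, leaving 37 − 28 = 9 for the blank.
The known cells in row 1 total 27, leaving 37 − 27 = 10 for the blank.
The known cells in row 5 total 30, leaving 37 − 30 = 7 for the blank.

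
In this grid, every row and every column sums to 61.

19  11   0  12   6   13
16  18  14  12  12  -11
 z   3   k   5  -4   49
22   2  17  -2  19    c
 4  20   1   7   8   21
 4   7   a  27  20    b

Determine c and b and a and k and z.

Column 1: 19 + 16 + 22 + 4 + 4 = 65, so its missing entry is 61 − 65 = -4.
Row 3: -4 + 3 + 5 − 4 + 49 = 49, so its missing entry is 61 − 49 = 12.
Row 4: 22 + 2 + 17 − 2 + 19 = 58, so its missing entry is 61 − 58 = 3.
Column 6: 13 − 11 + 49 + 3 + 21 = 75, so its missing entry is 61 − 75 = -14.
Row 6: 4 + 7 + 27 + 20 − 14 = 44, so its missing entry is 61 − 44 = 17.

c = 3, b = -14, a = 17, k = 12, z = -4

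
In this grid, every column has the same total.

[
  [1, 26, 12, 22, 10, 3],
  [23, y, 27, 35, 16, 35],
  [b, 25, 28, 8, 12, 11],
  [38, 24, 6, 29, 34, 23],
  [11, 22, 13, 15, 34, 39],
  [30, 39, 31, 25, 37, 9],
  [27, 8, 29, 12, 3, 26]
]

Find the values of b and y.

b = 16, y = 2

Column 4 sums to 146 and so does column 5; that's the common total.
In column 1 the known cells total 130, leaving 146 − 130 = 16.
In column 2 the known cells total 144, leaving 146 − 144 = 2.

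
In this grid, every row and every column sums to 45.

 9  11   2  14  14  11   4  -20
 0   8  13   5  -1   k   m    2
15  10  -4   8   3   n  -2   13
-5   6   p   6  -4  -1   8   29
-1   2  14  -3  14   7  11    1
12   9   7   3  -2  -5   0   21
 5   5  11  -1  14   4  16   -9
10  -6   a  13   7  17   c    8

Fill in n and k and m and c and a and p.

n = 2, k = 10, m = 8, c = 0, a = -4, p = 6

Row 4: -5 + 6 + 6 − 4 − 1 + 8 + 29 = 39, so its missing entry is 45 − 39 = 6.
Column 3: 2 + 13 − 4 + 6 + 14 + 7 + 11 = 49, so its missing entry is 45 − 49 = -4.
Row 8: 10 − 6 − 4 + 13 + 7 + 17 + 8 = 45, so its missing entry is 45 − 45 = 0.
Column 7: 4 − 2 + 8 + 11 + 0 + 16 + 0 = 37, so its missing entry is 45 − 37 = 8.
Row 2: 0 + 8 + 13 + 5 − 1 + 8 + 2 = 35, so its missing entry is 45 − 35 = 10.
Row 3: 15 + 10 − 4 + 8 + 3 − 2 + 13 = 43, so its missing entry is 45 − 43 = 2.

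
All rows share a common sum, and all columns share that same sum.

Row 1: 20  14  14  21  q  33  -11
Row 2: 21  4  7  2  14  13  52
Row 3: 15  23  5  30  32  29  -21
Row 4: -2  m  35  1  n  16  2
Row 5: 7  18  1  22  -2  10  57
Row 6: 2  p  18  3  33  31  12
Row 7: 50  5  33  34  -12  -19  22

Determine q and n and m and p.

Rows 2 and 3 both sum to 113, so that's the common total.
Row 6: 2 + 18 + 3 + 33 + 31 + 12 = 99, so its missing entry is 113 − 99 = 14.
Column 2: 14 + 4 + 23 + 18 + 14 + 5 = 78, so its missing entry is 113 − 78 = 35.
Row 1: 20 + 14 + 14 + 21 + 33 − 11 = 91, so its missing entry is 113 − 91 = 22.
Row 4: -2 + 35 + 35 + 1 + 16 + 2 = 87, so its missing entry is 113 − 87 = 26.

q = 22, n = 26, m = 35, p = 14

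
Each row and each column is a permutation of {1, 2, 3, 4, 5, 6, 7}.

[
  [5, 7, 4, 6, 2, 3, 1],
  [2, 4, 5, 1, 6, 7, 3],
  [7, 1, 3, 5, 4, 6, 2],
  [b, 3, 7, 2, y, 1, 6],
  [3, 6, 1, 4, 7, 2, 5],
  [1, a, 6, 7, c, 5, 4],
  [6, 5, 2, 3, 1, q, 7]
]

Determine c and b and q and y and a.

c = 3, b = 4, q = 4, y = 5, a = 2

Cell (7,6): row 7 already has {1, 2, 3, 5, 6, 7} → 4.
At (row 6, col 2): column 2 already has {1, 3, 4, 5, 6, 7}, so the value is 2.
At (row 6, col 5): row 6 already has {1, 2, 4, 5, 6, 7}, so the value is 3.
For row 4, column 5: column 5 already has {1, 2, 3, 4, 6, 7}; that leaves 5.
At (row 4, col 1): row 4 already has {1, 2, 3, 5, 6, 7}, so the value is 4.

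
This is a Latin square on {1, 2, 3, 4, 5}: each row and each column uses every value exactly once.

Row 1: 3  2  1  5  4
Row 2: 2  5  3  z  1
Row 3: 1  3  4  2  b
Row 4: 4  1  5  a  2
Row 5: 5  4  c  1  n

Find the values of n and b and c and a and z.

n = 3, b = 5, c = 2, a = 3, z = 4

For row 3, column 5: row 3 already has {1, 2, 3, 4}; that leaves 5.
Cell (5,5): column 5 already has {1, 2, 4, 5} → 3.
At (row 5, col 3): row 5 already has {1, 3, 4, 5}, so the value is 2.
At (row 4, col 4): row 4 already has {1, 2, 4, 5}, so the value is 3.
Cell (2,4): row 2 already has {1, 2, 3, 5} → 4.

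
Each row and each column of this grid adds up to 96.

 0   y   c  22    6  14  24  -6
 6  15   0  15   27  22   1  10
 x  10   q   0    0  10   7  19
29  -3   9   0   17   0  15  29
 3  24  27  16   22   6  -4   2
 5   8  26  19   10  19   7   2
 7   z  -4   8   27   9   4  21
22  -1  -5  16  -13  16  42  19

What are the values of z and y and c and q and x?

z = 24, y = 19, c = 17, q = 26, x = 24

Row 7: 7 − 4 + 8 + 27 + 9 + 4 + 21 = 72, so its missing entry is 96 − 72 = 24.
Column 2: 15 + 10 − 3 + 24 + 8 + 24 − 1 = 77, so its missing entry is 96 − 77 = 19.
Column 1: 0 + 6 + 29 + 3 + 5 + 7 + 22 = 72, so its missing entry is 96 − 72 = 24.
Row 1: 0 + 19 + 22 + 6 + 14 + 24 − 6 = 79, so its missing entry is 96 − 79 = 17.
Row 3: 24 + 10 + 0 + 0 + 10 + 7 + 19 = 70, so its missing entry is 96 − 70 = 26.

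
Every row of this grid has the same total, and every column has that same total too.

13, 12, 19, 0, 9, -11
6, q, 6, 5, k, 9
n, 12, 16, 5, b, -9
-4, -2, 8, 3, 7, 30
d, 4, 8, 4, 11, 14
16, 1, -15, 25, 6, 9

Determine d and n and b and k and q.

Rows 1 and 4 both sum to 42, so that's the common total.
Row 5: 4 + 8 + 4 + 11 + 14 = 41, so its missing entry is 42 − 41 = 1.
Column 2: 12 + 12 − 2 + 4 + 1 = 27, so its missing entry is 42 − 27 = 15.
Column 1: 13 + 6 − 4 + 1 + 16 = 32, so its missing entry is 42 − 32 = 10.
Row 3: 10 + 12 + 16 + 5 − 9 = 34, so its missing entry is 42 − 34 = 8.
Row 2: 6 + 15 + 6 + 5 + 9 = 41, so its missing entry is 42 − 41 = 1.

d = 1, n = 10, b = 8, k = 1, q = 15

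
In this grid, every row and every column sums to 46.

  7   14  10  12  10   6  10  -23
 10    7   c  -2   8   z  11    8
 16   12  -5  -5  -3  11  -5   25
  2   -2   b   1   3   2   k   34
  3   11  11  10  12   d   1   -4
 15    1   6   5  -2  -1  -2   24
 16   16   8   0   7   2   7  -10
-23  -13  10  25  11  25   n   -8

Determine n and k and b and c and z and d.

n = 19, k = 5, b = 1, c = 5, z = -1, d = 2

The known cells in row 5 total 44, leaving 46 − 44 = 2 for the blank.
The known cells in column 6 total 47, leaving 46 − 47 = -1 for the blank.
The known cells in row 2 total 41, leaving 46 − 41 = 5 for the blank.
The known cells in row 8 total 27, leaving 46 − 27 = 19 for the blank.
The known cells in column 7 total 41, leaving 46 − 41 = 5 for the blank.
The known cells in row 4 total 45, leaving 46 − 45 = 1 for the blank.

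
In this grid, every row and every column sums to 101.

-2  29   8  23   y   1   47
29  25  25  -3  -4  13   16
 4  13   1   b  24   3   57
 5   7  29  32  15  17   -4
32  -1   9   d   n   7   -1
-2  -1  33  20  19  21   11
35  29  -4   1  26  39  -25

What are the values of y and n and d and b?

y = -5, n = 26, d = 29, b = -1

Row 3: 4 + 13 + 1 + 24 + 3 + 57 = 102, so its missing entry is 101 − 102 = -1.
Row 1: -2 + 29 + 8 + 23 + 1 + 47 = 106, so its missing entry is 101 − 106 = -5.
Column 5: -5 − 4 + 24 + 15 + 19 + 26 = 75, so its missing entry is 101 − 75 = 26.
Row 5: 32 − 1 + 9 + 26 + 7 − 1 = 72, so its missing entry is 101 − 72 = 29.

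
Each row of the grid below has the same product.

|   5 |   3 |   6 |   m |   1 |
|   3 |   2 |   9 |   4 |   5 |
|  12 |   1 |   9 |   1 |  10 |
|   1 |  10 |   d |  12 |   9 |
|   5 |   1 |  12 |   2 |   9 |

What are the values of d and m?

Rows 3 and 5 each multiply to 1080, so every row has product 1080.
Row 4: 1×10×12×9 = 1080, so the missing entry is 1080 ÷ 1080 = 1.
Row 1: 5×3×6×1 = 90, so the missing entry is 1080 ÷ 90 = 12.

d = 1, m = 12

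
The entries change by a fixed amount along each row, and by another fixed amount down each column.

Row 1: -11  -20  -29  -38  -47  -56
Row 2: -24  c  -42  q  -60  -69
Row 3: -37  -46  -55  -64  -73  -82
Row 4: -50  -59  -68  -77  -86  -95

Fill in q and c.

q = -51, c = -33

Along each row the entries change by -9 per step; down each column they change by -13.
Row 2: from -24 at column 1, stepping by -9 to column 4 gives -51.
Row 2: from -24 at column 1, stepping by -9 to column 2 gives -33.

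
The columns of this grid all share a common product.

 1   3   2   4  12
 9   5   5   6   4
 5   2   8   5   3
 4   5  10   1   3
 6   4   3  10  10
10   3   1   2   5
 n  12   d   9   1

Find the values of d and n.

Columns 2 and 4 each multiply to 21600, so every column has product 21600.
Column 3: 2×5×8×10×3×1 = 2400, so the missing entry is 21600 ÷ 2400 = 9.
Column 1: 1×9×5×4×6×10 = 10800, so the missing entry is 21600 ÷ 10800 = 2.

d = 9, n = 2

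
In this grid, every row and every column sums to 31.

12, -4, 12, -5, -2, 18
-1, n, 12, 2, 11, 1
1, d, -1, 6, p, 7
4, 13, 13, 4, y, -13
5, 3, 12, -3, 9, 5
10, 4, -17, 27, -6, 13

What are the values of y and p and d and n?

Row 2 has -1 + 12 + 2 + 11 + 1 = 25; the blank must be 31 − 25 = 6.
Column 2 has -4 + 6 + 13 + 3 + 4 = 22; the blank must be 31 − 22 = 9.
Row 3 has 1 + 9 − 1 + 6 + 7 = 22; the blank must be 31 − 22 = 9.
Row 4 has 4 + 13 + 13 + 4 − 13 = 21; the blank must be 31 − 21 = 10.

y = 10, p = 9, d = 9, n = 6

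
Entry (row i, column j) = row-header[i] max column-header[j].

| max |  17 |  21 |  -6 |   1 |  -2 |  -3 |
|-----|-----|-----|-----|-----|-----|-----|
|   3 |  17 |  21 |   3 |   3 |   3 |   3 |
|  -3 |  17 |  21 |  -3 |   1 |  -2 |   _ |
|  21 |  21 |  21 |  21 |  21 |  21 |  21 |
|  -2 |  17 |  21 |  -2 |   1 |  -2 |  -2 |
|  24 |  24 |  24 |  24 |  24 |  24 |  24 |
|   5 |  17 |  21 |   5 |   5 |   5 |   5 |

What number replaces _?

-3

max(-3, -3) = -3.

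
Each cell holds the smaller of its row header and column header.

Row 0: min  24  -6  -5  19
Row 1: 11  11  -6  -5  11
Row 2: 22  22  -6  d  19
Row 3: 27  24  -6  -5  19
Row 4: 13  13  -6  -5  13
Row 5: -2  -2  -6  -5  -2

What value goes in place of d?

min(22, -5) = -5.

-5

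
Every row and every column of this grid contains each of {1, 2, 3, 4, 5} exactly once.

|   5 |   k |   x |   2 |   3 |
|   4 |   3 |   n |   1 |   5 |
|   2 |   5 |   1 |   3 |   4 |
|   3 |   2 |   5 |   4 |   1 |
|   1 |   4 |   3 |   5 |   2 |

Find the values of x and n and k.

For row 1, column 2: column 2 already has {2, 3, 4, 5}; that leaves 1.
For row 1, column 3: row 1 already has {1, 2, 3, 5}; that leaves 4.
Cell (2,3): row 2 already has {1, 3, 4, 5} → 2.

x = 4, n = 2, k = 1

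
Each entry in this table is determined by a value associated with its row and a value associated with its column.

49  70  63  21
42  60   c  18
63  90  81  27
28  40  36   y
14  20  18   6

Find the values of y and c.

y = 12, c = 54

Each row is a constant multiple of every other row — this is a multiplication table with the headers hidden.
Row 4 is 40/70 = 4/7 times row 1, so its entry in column 4 is 21 × 4/7 = 12.
Row 2 is 60/70 = 6/7 times row 1, so its entry in column 3 is 63 × 6/7 = 54.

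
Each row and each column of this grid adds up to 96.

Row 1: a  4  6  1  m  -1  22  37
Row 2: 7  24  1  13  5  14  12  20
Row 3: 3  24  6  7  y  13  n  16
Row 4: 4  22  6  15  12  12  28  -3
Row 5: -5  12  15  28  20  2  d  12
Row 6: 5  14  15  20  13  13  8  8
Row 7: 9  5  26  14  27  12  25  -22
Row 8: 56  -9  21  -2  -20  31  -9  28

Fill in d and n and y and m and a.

Column 1 has 7 + 3 + 4 − 5 + 5 + 9 + 56 = 79; the blank must be 96 − 79 = 17.
Row 1 has 17 + 4 + 6 + 1 − 1 + 22 + 37 = 86; the blank must be 96 − 86 = 10.
Column 5 has 10 + 5 + 12 + 20 + 13 + 27 − 20 = 67; the blank must be 96 − 67 = 29.
Row 5 has -5 + 12 + 15 + 28 + 20 + 2 + 12 = 84; the blank must be 96 − 84 = 12.
Row 3 has 3 + 24 + 6 + 7 + 29 + 13 + 16 = 98; the blank must be 96 − 98 = -2.

d = 12, n = -2, y = 29, m = 10, a = 17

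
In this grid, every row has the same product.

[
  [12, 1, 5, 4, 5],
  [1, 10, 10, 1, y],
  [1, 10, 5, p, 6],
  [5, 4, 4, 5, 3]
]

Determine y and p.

Rows 1 and 4 each multiply to 1200, so every row has product 1200.
Row 2: 1×10×10×1 = 100, so the missing entry is 1200 ÷ 100 = 12.
Row 3: 1×10×5×6 = 300, so the missing entry is 1200 ÷ 300 = 4.

y = 12, p = 4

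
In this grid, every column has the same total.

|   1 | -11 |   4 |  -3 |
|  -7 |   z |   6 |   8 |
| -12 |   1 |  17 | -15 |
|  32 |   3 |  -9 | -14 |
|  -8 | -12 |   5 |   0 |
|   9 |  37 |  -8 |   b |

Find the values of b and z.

The complete columns each total 15.
Column 4 is missing 15 − (-24) = 39 (since -3 + 8 − 15 − 14 + 0 = -24).
Column 2 is missing 15 − 18 = -3 (since -11 + 1 + 3 − 12 + 37 = 18).

b = 39, z = -3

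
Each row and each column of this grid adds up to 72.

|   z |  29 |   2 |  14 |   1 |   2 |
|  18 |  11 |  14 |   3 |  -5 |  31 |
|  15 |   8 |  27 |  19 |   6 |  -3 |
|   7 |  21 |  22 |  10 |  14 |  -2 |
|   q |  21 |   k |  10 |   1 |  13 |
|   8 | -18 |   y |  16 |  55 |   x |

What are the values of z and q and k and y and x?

Column 6: 2 + 31 − 3 − 2 + 13 = 41, so its missing entry is 72 − 41 = 31.
Row 1: 29 + 2 + 14 + 1 + 2 = 48, so its missing entry is 72 − 48 = 24.
Column 1: 24 + 18 + 15 + 7 + 8 = 72, so its missing entry is 72 − 72 = 0.
Row 5: 0 + 21 + 10 + 1 + 13 = 45, so its missing entry is 72 − 45 = 27.
Row 6: 8 − 18 + 16 + 55 + 31 = 92, so its missing entry is 72 − 92 = -20.

z = 24, q = 0, k = 27, y = -20, x = 31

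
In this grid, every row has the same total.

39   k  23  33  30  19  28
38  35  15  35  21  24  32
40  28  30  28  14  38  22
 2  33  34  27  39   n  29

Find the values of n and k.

Row 2 sums to 200 and so does row 3; that's the common total.
In row 4 the known cells total 164, leaving 200 − 164 = 36.
In row 1 the known cells total 172, leaving 200 − 172 = 28.

n = 36, k = 28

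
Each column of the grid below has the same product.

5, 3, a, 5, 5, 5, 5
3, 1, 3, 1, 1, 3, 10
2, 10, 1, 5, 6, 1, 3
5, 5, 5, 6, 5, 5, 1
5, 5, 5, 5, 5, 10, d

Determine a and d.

Columns 2 and 6 each multiply to 750, so every column has product 750.
Column 3: 3×1×5×5 = 75, so the missing entry is 750 ÷ 75 = 10.
Column 7: 5×10×3×1 = 150, so the missing entry is 750 ÷ 150 = 5.

a = 10, d = 5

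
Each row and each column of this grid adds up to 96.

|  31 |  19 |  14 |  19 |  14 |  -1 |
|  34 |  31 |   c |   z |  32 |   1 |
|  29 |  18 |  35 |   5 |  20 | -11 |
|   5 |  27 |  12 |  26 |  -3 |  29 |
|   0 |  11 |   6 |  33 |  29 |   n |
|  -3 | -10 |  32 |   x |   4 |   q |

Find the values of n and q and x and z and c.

n = 17, q = 61, x = 12, z = 1, c = -3

The known cells in column 3 total 99, leaving 96 − 99 = -3 for the blank.
The known cells in row 5 total 79, leaving 96 − 79 = 17 for the blank.
The known cells in column 6 total 35, leaving 96 − 35 = 61 for the blank.
The known cells in row 6 total 84, leaving 96 − 84 = 12 for the blank.
The known cells in row 2 total 95, leaving 96 − 95 = 1 for the blank.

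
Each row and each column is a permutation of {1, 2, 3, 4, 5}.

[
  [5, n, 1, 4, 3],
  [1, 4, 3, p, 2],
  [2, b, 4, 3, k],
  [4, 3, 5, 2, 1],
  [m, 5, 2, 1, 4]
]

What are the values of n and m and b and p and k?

For row 1, column 2: row 1 already has {1, 3, 4, 5}; that leaves 2.
For row 3, column 5: column 5 already has {1, 2, 3, 4}; that leaves 5.
Cell (5,1): row 5 already has {1, 2, 4, 5} → 3.
For row 3, column 2: row 3 already has {2, 3, 4, 5}; that leaves 1.
Cell (2,4): row 2 already has {1, 2, 3, 4} → 5.

n = 2, m = 3, b = 1, p = 5, k = 5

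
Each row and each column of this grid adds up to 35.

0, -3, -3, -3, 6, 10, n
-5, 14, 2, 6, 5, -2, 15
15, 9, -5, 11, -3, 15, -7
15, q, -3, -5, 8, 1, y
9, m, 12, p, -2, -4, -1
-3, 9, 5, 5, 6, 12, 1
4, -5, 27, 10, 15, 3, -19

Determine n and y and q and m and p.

Column 4: -3 + 6 + 11 − 5 + 5 + 10 = 24, so its missing entry is 35 − 24 = 11.
Row 1: 0 − 3 − 3 − 3 + 6 + 10 = 7, so its missing entry is 35 − 7 = 28.
Column 7: 28 + 15 − 7 − 1 + 1 − 19 = 17, so its missing entry is 35 − 17 = 18.
Row 4: 15 − 3 − 5 + 8 + 1 + 18 = 34, so its missing entry is 35 − 34 = 1.
Row 5: 9 + 12 + 11 − 2 − 4 − 1 = 25, so its missing entry is 35 − 25 = 10.

n = 28, y = 18, q = 1, m = 10, p = 11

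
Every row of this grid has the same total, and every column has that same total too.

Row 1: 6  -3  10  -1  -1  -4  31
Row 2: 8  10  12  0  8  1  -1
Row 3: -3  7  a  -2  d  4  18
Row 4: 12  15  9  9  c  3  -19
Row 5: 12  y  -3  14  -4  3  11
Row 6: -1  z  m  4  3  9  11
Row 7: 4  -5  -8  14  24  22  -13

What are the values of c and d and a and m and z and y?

Rows 1 and 2 both sum to 38, so that's the common total.
Row 4: 12 + 15 + 9 + 9 + 3 − 19 = 29, so its missing entry is 38 − 29 = 9.
Column 5: -1 + 8 + 9 − 4 + 3 + 24 = 39, so its missing entry is 38 − 39 = -1.
Row 3: -3 + 7 − 2 − 1 + 4 + 18 = 23, so its missing entry is 38 − 23 = 15.
Row 5: 12 − 3 + 14 − 4 + 3 + 11 = 33, so its missing entry is 38 − 33 = 5.
Column 2: -3 + 10 + 7 + 15 + 5 − 5 = 29, so its missing entry is 38 − 29 = 9.
Row 6: -1 + 9 + 4 + 3 + 9 + 11 = 35, so its missing entry is 38 − 35 = 3.

c = 9, d = -1, a = 15, m = 3, z = 9, y = 5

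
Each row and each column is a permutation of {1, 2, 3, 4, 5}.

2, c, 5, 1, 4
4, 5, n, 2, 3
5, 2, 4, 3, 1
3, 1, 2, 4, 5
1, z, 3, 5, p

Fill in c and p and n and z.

c = 3, p = 2, n = 1, z = 4

Cell (1,2): row 1 already has {1, 2, 4, 5} → 3.
Cell (2,3): row 2 already has {2, 3, 4, 5} → 1.
Cell (5,2): column 2 already has {1, 2, 3, 5} → 4.
For row 5, column 5: row 5 already has {1, 3, 4, 5}; that leaves 2.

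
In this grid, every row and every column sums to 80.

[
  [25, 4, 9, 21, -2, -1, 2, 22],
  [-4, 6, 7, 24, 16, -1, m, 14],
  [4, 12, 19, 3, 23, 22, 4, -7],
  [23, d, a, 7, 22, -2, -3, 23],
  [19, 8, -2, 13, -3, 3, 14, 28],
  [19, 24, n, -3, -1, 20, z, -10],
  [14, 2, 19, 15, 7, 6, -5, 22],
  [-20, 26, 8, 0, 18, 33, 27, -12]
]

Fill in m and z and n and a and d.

m = 18, z = 23, n = 8, a = 12, d = -2

Column 2: 4 + 6 + 12 + 8 + 24 + 2 + 26 = 82, so its missing entry is 80 − 82 = -2.
Row 2: -4 + 6 + 7 + 24 + 16 − 1 + 14 = 62, so its missing entry is 80 − 62 = 18.
Column 7: 2 + 18 + 4 − 3 + 14 − 5 + 27 = 57, so its missing entry is 80 − 57 = 23.
Row 4: 23 − 2 + 7 + 22 − 2 − 3 + 23 = 68, so its missing entry is 80 − 68 = 12.
Row 6: 19 + 24 − 3 − 1 + 20 + 23 − 10 = 72, so its missing entry is 80 − 72 = 8.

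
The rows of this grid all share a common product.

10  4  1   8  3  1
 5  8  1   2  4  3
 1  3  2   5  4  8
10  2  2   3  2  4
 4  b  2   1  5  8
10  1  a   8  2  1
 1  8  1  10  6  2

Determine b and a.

b = 3, a = 6

Rows 1 and 3 each multiply to 960, so every row has product 960.
Row 5: 4×2×1×5×8 = 320, so the missing entry is 960 ÷ 320 = 3.
Row 6: 10×1×8×2×1 = 160, so the missing entry is 960 ÷ 160 = 6.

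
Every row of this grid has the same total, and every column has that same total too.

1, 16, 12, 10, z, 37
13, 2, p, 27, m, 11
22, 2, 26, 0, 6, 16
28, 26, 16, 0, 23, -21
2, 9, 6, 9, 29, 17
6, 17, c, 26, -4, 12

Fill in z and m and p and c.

Rows 3 and 4 both sum to 72, so that's the common total.
Row 1: 1 + 16 + 12 + 10 + 37 = 76, so its missing entry is 72 − 76 = -4.
Column 5: -4 + 6 + 23 + 29 − 4 = 50, so its missing entry is 72 − 50 = 22.
Row 2: 13 + 2 + 27 + 22 + 11 = 75, so its missing entry is 72 − 75 = -3.
Row 6: 6 + 17 + 26 − 4 + 12 = 57, so its missing entry is 72 − 57 = 15.

z = -4, m = 22, p = -3, c = 15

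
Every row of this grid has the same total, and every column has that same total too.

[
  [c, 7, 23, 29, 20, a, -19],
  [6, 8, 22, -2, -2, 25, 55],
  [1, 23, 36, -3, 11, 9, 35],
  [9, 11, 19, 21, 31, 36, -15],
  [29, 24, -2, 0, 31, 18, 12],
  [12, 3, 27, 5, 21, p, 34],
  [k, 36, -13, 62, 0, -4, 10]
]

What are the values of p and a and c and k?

Rows 2 and 3 both sum to 112, so that's the common total.
Row 6 has 12 + 3 + 27 + 5 + 21 + 34 = 102; the blank must be 112 − 102 = 10.
Row 7 has 36 − 13 + 62 + 0 − 4 + 10 = 91; the blank must be 112 − 91 = 21.
Column 6 has 25 + 9 + 36 + 18 + 10 − 4 = 94; the blank must be 112 − 94 = 18.
Row 1 has 7 + 23 + 29 + 20 + 18 − 19 = 78; the blank must be 112 − 78 = 34.

p = 10, a = 18, c = 34, k = 21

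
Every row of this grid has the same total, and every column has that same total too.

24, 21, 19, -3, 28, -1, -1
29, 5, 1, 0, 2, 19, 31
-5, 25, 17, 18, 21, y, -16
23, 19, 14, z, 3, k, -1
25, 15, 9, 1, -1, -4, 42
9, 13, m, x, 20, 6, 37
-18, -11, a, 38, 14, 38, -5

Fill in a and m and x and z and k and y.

a = 31, m = -4, x = 6, z = 27, k = 2, y = 27

Rows 1 and 2 both sum to 87, so that's the common total.
Row 7: -18 − 11 + 38 + 14 + 38 − 5 = 56, so its missing entry is 87 − 56 = 31.
Row 3: -5 + 25 + 17 + 18 + 21 − 16 = 60, so its missing entry is 87 − 60 = 27.
Column 6: -1 + 19 + 27 − 4 + 6 + 38 = 85, so its missing entry is 87 − 85 = 2.
Row 4: 23 + 19 + 14 + 3 + 2 − 1 = 60, so its missing entry is 87 − 60 = 27.
Column 4: -3 + 0 + 18 + 27 + 1 + 38 = 81, so its missing entry is 87 − 81 = 6.
Row 6: 9 + 13 + 6 + 20 + 6 + 37 = 91, so its missing entry is 87 − 91 = -4.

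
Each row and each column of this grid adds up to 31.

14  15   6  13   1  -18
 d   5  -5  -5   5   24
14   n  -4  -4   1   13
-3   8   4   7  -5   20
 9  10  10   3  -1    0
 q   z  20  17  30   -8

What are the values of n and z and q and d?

n = 11, z = -18, q = -10, d = 7

Row 2: 5 − 5 − 5 + 5 + 24 = 24, so its missing entry is 31 − 24 = 7.
Column 1: 14 + 7 + 14 − 3 + 9 = 41, so its missing entry is 31 − 41 = -10.
Row 6: -10 + 20 + 17 + 30 − 8 = 49, so its missing entry is 31 − 49 = -18.
Row 3: 14 − 4 − 4 + 1 + 13 = 20, so its missing entry is 31 − 20 = 11.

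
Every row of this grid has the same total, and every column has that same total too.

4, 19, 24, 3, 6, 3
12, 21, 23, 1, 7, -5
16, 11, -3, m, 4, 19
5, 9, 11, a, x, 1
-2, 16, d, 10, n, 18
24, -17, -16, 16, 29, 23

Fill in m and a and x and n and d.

m = 12, a = 17, x = 16, n = -3, d = 20

Rows 1 and 2 both sum to 59, so that's the common total.
Column 3: 24 + 23 − 3 + 11 − 16 = 39, so its missing entry is 59 − 39 = 20.
Row 5: -2 + 16 + 20 + 10 + 18 = 62, so its missing entry is 59 − 62 = -3.
Column 5: 6 + 7 + 4 − 3 + 29 = 43, so its missing entry is 59 − 43 = 16.
Row 3: 16 + 11 − 3 + 4 + 19 = 47, so its missing entry is 59 − 47 = 12.
Row 4: 5 + 9 + 11 + 16 + 1 = 42, so its missing entry is 59 − 42 = 17.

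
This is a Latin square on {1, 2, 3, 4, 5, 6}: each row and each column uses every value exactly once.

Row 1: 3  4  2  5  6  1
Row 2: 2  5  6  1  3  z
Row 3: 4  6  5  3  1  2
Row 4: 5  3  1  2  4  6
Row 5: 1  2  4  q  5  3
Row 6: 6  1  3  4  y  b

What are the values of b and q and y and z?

b = 5, q = 6, y = 2, z = 4

Cell (6,5): column 5 already has {1, 3, 4, 5, 6} → 2.
Cell (6,6): row 6 already has {1, 2, 3, 4, 6} → 5.
For row 2, column 6: row 2 already has {1, 2, 3, 5, 6}; that leaves 4.
For row 5, column 4: row 5 already has {1, 2, 3, 4, 5}; that leaves 6.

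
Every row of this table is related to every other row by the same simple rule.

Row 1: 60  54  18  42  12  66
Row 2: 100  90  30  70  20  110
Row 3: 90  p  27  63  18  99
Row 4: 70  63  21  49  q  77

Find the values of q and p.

q = 14, p = 81

Each row is a constant multiple of every other row — this is a multiplication table with the headers hidden.
Row 4 is 77/66 = 7/6 times row 1, so its entry in column 5 is 12 × 7/6 = 14.
Row 3 is 99/66 = 3/2 times row 1, so its entry in column 2 is 54 × 3/2 = 81.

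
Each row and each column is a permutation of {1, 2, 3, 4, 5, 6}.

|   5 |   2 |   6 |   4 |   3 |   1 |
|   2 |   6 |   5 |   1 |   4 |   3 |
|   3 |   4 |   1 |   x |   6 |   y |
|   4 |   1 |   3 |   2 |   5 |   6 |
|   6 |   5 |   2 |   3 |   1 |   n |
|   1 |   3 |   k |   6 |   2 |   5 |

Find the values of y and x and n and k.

y = 2, x = 5, n = 4, k = 4

Cell (3,4): column 4 already has {1, 2, 3, 4, 6} → 5.
Cell (5,6): row 5 already has {1, 2, 3, 5, 6} → 4.
For row 3, column 6: row 3 already has {1, 3, 4, 5, 6}; that leaves 2.
At (row 6, col 3): row 6 already has {1, 2, 3, 5, 6}, so the value is 4.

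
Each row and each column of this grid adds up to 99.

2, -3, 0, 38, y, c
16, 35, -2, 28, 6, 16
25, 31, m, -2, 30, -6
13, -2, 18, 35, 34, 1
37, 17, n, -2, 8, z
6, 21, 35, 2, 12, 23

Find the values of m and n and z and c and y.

Column 5: 6 + 30 + 34 + 8 + 12 = 90, so its missing entry is 99 − 90 = 9.
Row 1: 2 − 3 + 0 + 38 + 9 = 46, so its missing entry is 99 − 46 = 53.
Column 6: 53 + 16 − 6 + 1 + 23 = 87, so its missing entry is 99 − 87 = 12.
Row 5: 37 + 17 − 2 + 8 + 12 = 72, so its missing entry is 99 − 72 = 27.
Row 3: 25 + 31 − 2 + 30 − 6 = 78, so its missing entry is 99 − 78 = 21.

m = 21, n = 27, z = 12, c = 53, y = 9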